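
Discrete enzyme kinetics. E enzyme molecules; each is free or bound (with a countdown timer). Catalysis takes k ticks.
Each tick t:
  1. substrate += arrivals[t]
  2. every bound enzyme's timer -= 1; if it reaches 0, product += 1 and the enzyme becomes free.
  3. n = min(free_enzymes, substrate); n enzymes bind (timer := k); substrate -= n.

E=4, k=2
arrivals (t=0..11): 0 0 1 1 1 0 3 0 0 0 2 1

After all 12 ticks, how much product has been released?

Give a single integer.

t=0: arr=0 -> substrate=0 bound=0 product=0
t=1: arr=0 -> substrate=0 bound=0 product=0
t=2: arr=1 -> substrate=0 bound=1 product=0
t=3: arr=1 -> substrate=0 bound=2 product=0
t=4: arr=1 -> substrate=0 bound=2 product=1
t=5: arr=0 -> substrate=0 bound=1 product=2
t=6: arr=3 -> substrate=0 bound=3 product=3
t=7: arr=0 -> substrate=0 bound=3 product=3
t=8: arr=0 -> substrate=0 bound=0 product=6
t=9: arr=0 -> substrate=0 bound=0 product=6
t=10: arr=2 -> substrate=0 bound=2 product=6
t=11: arr=1 -> substrate=0 bound=3 product=6

Answer: 6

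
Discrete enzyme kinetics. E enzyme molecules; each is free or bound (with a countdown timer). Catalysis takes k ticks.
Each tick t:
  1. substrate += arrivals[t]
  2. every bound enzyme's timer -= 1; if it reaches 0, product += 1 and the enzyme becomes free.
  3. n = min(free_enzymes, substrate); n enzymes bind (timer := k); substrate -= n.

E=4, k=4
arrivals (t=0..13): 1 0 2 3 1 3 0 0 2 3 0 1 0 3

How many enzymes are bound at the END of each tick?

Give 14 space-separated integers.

Answer: 1 1 3 4 4 4 4 4 4 4 4 4 4 4

Derivation:
t=0: arr=1 -> substrate=0 bound=1 product=0
t=1: arr=0 -> substrate=0 bound=1 product=0
t=2: arr=2 -> substrate=0 bound=3 product=0
t=3: arr=3 -> substrate=2 bound=4 product=0
t=4: arr=1 -> substrate=2 bound=4 product=1
t=5: arr=3 -> substrate=5 bound=4 product=1
t=6: arr=0 -> substrate=3 bound=4 product=3
t=7: arr=0 -> substrate=2 bound=4 product=4
t=8: arr=2 -> substrate=3 bound=4 product=5
t=9: arr=3 -> substrate=6 bound=4 product=5
t=10: arr=0 -> substrate=4 bound=4 product=7
t=11: arr=1 -> substrate=4 bound=4 product=8
t=12: arr=0 -> substrate=3 bound=4 product=9
t=13: arr=3 -> substrate=6 bound=4 product=9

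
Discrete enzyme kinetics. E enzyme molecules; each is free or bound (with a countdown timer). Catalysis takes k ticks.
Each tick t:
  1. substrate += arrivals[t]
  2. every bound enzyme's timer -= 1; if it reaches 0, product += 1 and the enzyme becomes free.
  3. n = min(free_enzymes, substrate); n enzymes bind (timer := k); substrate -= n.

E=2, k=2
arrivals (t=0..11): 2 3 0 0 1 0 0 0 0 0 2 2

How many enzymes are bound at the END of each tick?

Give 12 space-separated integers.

t=0: arr=2 -> substrate=0 bound=2 product=0
t=1: arr=3 -> substrate=3 bound=2 product=0
t=2: arr=0 -> substrate=1 bound=2 product=2
t=3: arr=0 -> substrate=1 bound=2 product=2
t=4: arr=1 -> substrate=0 bound=2 product=4
t=5: arr=0 -> substrate=0 bound=2 product=4
t=6: arr=0 -> substrate=0 bound=0 product=6
t=7: arr=0 -> substrate=0 bound=0 product=6
t=8: arr=0 -> substrate=0 bound=0 product=6
t=9: arr=0 -> substrate=0 bound=0 product=6
t=10: arr=2 -> substrate=0 bound=2 product=6
t=11: arr=2 -> substrate=2 bound=2 product=6

Answer: 2 2 2 2 2 2 0 0 0 0 2 2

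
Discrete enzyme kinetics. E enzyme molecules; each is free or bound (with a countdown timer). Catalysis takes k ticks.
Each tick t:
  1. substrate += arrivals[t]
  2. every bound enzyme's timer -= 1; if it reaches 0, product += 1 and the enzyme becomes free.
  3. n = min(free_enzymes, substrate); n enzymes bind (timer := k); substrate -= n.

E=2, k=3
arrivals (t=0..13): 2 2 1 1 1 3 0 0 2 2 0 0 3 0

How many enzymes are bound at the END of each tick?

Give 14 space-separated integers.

t=0: arr=2 -> substrate=0 bound=2 product=0
t=1: arr=2 -> substrate=2 bound=2 product=0
t=2: arr=1 -> substrate=3 bound=2 product=0
t=3: arr=1 -> substrate=2 bound=2 product=2
t=4: arr=1 -> substrate=3 bound=2 product=2
t=5: arr=3 -> substrate=6 bound=2 product=2
t=6: arr=0 -> substrate=4 bound=2 product=4
t=7: arr=0 -> substrate=4 bound=2 product=4
t=8: arr=2 -> substrate=6 bound=2 product=4
t=9: arr=2 -> substrate=6 bound=2 product=6
t=10: arr=0 -> substrate=6 bound=2 product=6
t=11: arr=0 -> substrate=6 bound=2 product=6
t=12: arr=3 -> substrate=7 bound=2 product=8
t=13: arr=0 -> substrate=7 bound=2 product=8

Answer: 2 2 2 2 2 2 2 2 2 2 2 2 2 2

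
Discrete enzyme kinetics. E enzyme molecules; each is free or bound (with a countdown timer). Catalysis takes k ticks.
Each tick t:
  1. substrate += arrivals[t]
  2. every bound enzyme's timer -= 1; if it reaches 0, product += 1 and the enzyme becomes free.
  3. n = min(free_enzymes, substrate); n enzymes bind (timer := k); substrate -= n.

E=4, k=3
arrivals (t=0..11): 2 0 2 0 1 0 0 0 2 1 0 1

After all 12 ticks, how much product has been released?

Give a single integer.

Answer: 7

Derivation:
t=0: arr=2 -> substrate=0 bound=2 product=0
t=1: arr=0 -> substrate=0 bound=2 product=0
t=2: arr=2 -> substrate=0 bound=4 product=0
t=3: arr=0 -> substrate=0 bound=2 product=2
t=4: arr=1 -> substrate=0 bound=3 product=2
t=5: arr=0 -> substrate=0 bound=1 product=4
t=6: arr=0 -> substrate=0 bound=1 product=4
t=7: arr=0 -> substrate=0 bound=0 product=5
t=8: arr=2 -> substrate=0 bound=2 product=5
t=9: arr=1 -> substrate=0 bound=3 product=5
t=10: arr=0 -> substrate=0 bound=3 product=5
t=11: arr=1 -> substrate=0 bound=2 product=7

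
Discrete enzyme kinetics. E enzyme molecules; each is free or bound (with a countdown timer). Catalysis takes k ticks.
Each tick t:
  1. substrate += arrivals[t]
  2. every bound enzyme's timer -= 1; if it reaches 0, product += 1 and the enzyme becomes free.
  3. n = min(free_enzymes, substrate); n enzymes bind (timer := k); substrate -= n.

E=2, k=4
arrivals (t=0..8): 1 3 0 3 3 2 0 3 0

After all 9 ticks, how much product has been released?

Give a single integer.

t=0: arr=1 -> substrate=0 bound=1 product=0
t=1: arr=3 -> substrate=2 bound=2 product=0
t=2: arr=0 -> substrate=2 bound=2 product=0
t=3: arr=3 -> substrate=5 bound=2 product=0
t=4: arr=3 -> substrate=7 bound=2 product=1
t=5: arr=2 -> substrate=8 bound=2 product=2
t=6: arr=0 -> substrate=8 bound=2 product=2
t=7: arr=3 -> substrate=11 bound=2 product=2
t=8: arr=0 -> substrate=10 bound=2 product=3

Answer: 3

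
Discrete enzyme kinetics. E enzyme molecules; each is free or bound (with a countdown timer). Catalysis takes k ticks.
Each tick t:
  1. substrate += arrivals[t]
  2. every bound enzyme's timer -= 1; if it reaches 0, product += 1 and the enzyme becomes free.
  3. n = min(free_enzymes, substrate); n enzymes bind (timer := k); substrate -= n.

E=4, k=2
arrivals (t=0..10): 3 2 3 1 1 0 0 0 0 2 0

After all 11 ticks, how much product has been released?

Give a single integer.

Answer: 10

Derivation:
t=0: arr=3 -> substrate=0 bound=3 product=0
t=1: arr=2 -> substrate=1 bound=4 product=0
t=2: arr=3 -> substrate=1 bound=4 product=3
t=3: arr=1 -> substrate=1 bound=4 product=4
t=4: arr=1 -> substrate=0 bound=3 product=7
t=5: arr=0 -> substrate=0 bound=2 product=8
t=6: arr=0 -> substrate=0 bound=0 product=10
t=7: arr=0 -> substrate=0 bound=0 product=10
t=8: arr=0 -> substrate=0 bound=0 product=10
t=9: arr=2 -> substrate=0 bound=2 product=10
t=10: arr=0 -> substrate=0 bound=2 product=10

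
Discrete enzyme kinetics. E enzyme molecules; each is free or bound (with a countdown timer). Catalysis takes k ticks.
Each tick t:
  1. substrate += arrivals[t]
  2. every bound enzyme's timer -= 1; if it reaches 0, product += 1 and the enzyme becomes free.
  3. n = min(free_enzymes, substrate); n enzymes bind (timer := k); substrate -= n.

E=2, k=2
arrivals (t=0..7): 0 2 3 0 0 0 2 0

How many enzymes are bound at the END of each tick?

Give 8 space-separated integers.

Answer: 0 2 2 2 2 1 2 2

Derivation:
t=0: arr=0 -> substrate=0 bound=0 product=0
t=1: arr=2 -> substrate=0 bound=2 product=0
t=2: arr=3 -> substrate=3 bound=2 product=0
t=3: arr=0 -> substrate=1 bound=2 product=2
t=4: arr=0 -> substrate=1 bound=2 product=2
t=5: arr=0 -> substrate=0 bound=1 product=4
t=6: arr=2 -> substrate=1 bound=2 product=4
t=7: arr=0 -> substrate=0 bound=2 product=5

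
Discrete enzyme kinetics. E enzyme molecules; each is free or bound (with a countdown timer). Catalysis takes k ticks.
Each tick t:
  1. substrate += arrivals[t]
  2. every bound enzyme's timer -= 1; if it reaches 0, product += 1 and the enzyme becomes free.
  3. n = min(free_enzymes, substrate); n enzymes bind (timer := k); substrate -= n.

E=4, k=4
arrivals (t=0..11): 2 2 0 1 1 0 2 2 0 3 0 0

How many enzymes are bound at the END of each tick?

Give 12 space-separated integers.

Answer: 2 4 4 4 4 2 4 4 4 4 4 4

Derivation:
t=0: arr=2 -> substrate=0 bound=2 product=0
t=1: arr=2 -> substrate=0 bound=4 product=0
t=2: arr=0 -> substrate=0 bound=4 product=0
t=3: arr=1 -> substrate=1 bound=4 product=0
t=4: arr=1 -> substrate=0 bound=4 product=2
t=5: arr=0 -> substrate=0 bound=2 product=4
t=6: arr=2 -> substrate=0 bound=4 product=4
t=7: arr=2 -> substrate=2 bound=4 product=4
t=8: arr=0 -> substrate=0 bound=4 product=6
t=9: arr=3 -> substrate=3 bound=4 product=6
t=10: arr=0 -> substrate=1 bound=4 product=8
t=11: arr=0 -> substrate=1 bound=4 product=8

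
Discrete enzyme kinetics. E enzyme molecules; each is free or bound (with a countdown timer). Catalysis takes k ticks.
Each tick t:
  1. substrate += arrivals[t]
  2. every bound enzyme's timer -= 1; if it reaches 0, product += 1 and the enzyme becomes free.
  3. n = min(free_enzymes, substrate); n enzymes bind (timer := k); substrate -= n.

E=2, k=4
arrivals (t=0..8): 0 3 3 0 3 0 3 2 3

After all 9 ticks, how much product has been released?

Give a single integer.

t=0: arr=0 -> substrate=0 bound=0 product=0
t=1: arr=3 -> substrate=1 bound=2 product=0
t=2: arr=3 -> substrate=4 bound=2 product=0
t=3: arr=0 -> substrate=4 bound=2 product=0
t=4: arr=3 -> substrate=7 bound=2 product=0
t=5: arr=0 -> substrate=5 bound=2 product=2
t=6: arr=3 -> substrate=8 bound=2 product=2
t=7: arr=2 -> substrate=10 bound=2 product=2
t=8: arr=3 -> substrate=13 bound=2 product=2

Answer: 2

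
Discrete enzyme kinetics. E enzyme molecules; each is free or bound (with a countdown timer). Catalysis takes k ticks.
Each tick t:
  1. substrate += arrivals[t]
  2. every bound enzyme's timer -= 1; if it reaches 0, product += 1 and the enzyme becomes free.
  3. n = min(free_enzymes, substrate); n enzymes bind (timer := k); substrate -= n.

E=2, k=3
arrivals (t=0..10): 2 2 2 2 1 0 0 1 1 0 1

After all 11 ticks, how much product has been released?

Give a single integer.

t=0: arr=2 -> substrate=0 bound=2 product=0
t=1: arr=2 -> substrate=2 bound=2 product=0
t=2: arr=2 -> substrate=4 bound=2 product=0
t=3: arr=2 -> substrate=4 bound=2 product=2
t=4: arr=1 -> substrate=5 bound=2 product=2
t=5: arr=0 -> substrate=5 bound=2 product=2
t=6: arr=0 -> substrate=3 bound=2 product=4
t=7: arr=1 -> substrate=4 bound=2 product=4
t=8: arr=1 -> substrate=5 bound=2 product=4
t=9: arr=0 -> substrate=3 bound=2 product=6
t=10: arr=1 -> substrate=4 bound=2 product=6

Answer: 6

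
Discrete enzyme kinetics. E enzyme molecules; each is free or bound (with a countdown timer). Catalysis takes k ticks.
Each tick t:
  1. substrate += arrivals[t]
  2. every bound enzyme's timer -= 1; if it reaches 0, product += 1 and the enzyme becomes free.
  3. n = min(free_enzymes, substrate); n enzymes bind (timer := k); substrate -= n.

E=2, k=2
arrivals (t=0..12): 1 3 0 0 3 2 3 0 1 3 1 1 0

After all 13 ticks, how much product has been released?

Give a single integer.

t=0: arr=1 -> substrate=0 bound=1 product=0
t=1: arr=3 -> substrate=2 bound=2 product=0
t=2: arr=0 -> substrate=1 bound=2 product=1
t=3: arr=0 -> substrate=0 bound=2 product=2
t=4: arr=3 -> substrate=2 bound=2 product=3
t=5: arr=2 -> substrate=3 bound=2 product=4
t=6: arr=3 -> substrate=5 bound=2 product=5
t=7: arr=0 -> substrate=4 bound=2 product=6
t=8: arr=1 -> substrate=4 bound=2 product=7
t=9: arr=3 -> substrate=6 bound=2 product=8
t=10: arr=1 -> substrate=6 bound=2 product=9
t=11: arr=1 -> substrate=6 bound=2 product=10
t=12: arr=0 -> substrate=5 bound=2 product=11

Answer: 11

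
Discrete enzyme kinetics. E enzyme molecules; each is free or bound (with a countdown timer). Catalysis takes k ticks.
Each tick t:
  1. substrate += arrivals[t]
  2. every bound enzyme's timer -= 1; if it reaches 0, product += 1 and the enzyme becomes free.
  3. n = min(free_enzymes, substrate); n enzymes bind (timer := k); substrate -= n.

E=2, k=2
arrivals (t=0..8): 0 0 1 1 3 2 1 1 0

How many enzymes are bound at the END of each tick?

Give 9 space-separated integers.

t=0: arr=0 -> substrate=0 bound=0 product=0
t=1: arr=0 -> substrate=0 bound=0 product=0
t=2: arr=1 -> substrate=0 bound=1 product=0
t=3: arr=1 -> substrate=0 bound=2 product=0
t=4: arr=3 -> substrate=2 bound=2 product=1
t=5: arr=2 -> substrate=3 bound=2 product=2
t=6: arr=1 -> substrate=3 bound=2 product=3
t=7: arr=1 -> substrate=3 bound=2 product=4
t=8: arr=0 -> substrate=2 bound=2 product=5

Answer: 0 0 1 2 2 2 2 2 2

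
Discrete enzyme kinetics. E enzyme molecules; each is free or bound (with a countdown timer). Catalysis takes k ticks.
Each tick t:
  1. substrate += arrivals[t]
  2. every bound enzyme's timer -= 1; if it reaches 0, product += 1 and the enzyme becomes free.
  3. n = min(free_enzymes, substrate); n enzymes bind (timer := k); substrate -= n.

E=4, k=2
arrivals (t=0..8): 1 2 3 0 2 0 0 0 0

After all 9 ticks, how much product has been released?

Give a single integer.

t=0: arr=1 -> substrate=0 bound=1 product=0
t=1: arr=2 -> substrate=0 bound=3 product=0
t=2: arr=3 -> substrate=1 bound=4 product=1
t=3: arr=0 -> substrate=0 bound=3 product=3
t=4: arr=2 -> substrate=0 bound=3 product=5
t=5: arr=0 -> substrate=0 bound=2 product=6
t=6: arr=0 -> substrate=0 bound=0 product=8
t=7: arr=0 -> substrate=0 bound=0 product=8
t=8: arr=0 -> substrate=0 bound=0 product=8

Answer: 8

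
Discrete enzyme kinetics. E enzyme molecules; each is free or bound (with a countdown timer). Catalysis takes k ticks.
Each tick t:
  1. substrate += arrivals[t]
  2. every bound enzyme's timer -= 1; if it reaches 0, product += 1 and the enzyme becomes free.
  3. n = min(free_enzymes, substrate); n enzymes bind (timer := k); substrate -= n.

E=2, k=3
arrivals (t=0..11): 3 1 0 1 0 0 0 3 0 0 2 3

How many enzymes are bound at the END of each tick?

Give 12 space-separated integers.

t=0: arr=3 -> substrate=1 bound=2 product=0
t=1: arr=1 -> substrate=2 bound=2 product=0
t=2: arr=0 -> substrate=2 bound=2 product=0
t=3: arr=1 -> substrate=1 bound=2 product=2
t=4: arr=0 -> substrate=1 bound=2 product=2
t=5: arr=0 -> substrate=1 bound=2 product=2
t=6: arr=0 -> substrate=0 bound=1 product=4
t=7: arr=3 -> substrate=2 bound=2 product=4
t=8: arr=0 -> substrate=2 bound=2 product=4
t=9: arr=0 -> substrate=1 bound=2 product=5
t=10: arr=2 -> substrate=2 bound=2 product=6
t=11: arr=3 -> substrate=5 bound=2 product=6

Answer: 2 2 2 2 2 2 1 2 2 2 2 2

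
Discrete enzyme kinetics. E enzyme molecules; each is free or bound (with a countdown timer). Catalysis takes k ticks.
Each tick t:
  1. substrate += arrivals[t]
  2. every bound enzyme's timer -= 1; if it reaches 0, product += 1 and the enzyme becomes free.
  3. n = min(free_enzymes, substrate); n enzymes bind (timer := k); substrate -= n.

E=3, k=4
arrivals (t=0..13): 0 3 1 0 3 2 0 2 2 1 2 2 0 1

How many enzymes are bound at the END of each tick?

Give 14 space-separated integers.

Answer: 0 3 3 3 3 3 3 3 3 3 3 3 3 3

Derivation:
t=0: arr=0 -> substrate=0 bound=0 product=0
t=1: arr=3 -> substrate=0 bound=3 product=0
t=2: arr=1 -> substrate=1 bound=3 product=0
t=3: arr=0 -> substrate=1 bound=3 product=0
t=4: arr=3 -> substrate=4 bound=3 product=0
t=5: arr=2 -> substrate=3 bound=3 product=3
t=6: arr=0 -> substrate=3 bound=3 product=3
t=7: arr=2 -> substrate=5 bound=3 product=3
t=8: arr=2 -> substrate=7 bound=3 product=3
t=9: arr=1 -> substrate=5 bound=3 product=6
t=10: arr=2 -> substrate=7 bound=3 product=6
t=11: arr=2 -> substrate=9 bound=3 product=6
t=12: arr=0 -> substrate=9 bound=3 product=6
t=13: arr=1 -> substrate=7 bound=3 product=9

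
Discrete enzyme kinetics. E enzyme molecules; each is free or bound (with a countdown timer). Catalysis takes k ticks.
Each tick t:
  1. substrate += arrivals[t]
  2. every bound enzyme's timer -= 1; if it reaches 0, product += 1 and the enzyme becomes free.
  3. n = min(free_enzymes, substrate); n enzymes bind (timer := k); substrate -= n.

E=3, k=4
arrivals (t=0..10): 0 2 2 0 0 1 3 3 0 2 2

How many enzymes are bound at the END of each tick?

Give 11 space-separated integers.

t=0: arr=0 -> substrate=0 bound=0 product=0
t=1: arr=2 -> substrate=0 bound=2 product=0
t=2: arr=2 -> substrate=1 bound=3 product=0
t=3: arr=0 -> substrate=1 bound=3 product=0
t=4: arr=0 -> substrate=1 bound=3 product=0
t=5: arr=1 -> substrate=0 bound=3 product=2
t=6: arr=3 -> substrate=2 bound=3 product=3
t=7: arr=3 -> substrate=5 bound=3 product=3
t=8: arr=0 -> substrate=5 bound=3 product=3
t=9: arr=2 -> substrate=5 bound=3 product=5
t=10: arr=2 -> substrate=6 bound=3 product=6

Answer: 0 2 3 3 3 3 3 3 3 3 3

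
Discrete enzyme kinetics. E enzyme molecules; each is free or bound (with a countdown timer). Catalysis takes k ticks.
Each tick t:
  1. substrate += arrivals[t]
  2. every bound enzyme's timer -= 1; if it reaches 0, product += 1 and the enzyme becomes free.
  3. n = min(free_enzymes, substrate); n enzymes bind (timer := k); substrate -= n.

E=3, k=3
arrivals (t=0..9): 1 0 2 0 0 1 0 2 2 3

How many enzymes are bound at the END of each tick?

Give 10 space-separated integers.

Answer: 1 1 3 2 2 1 1 3 3 3

Derivation:
t=0: arr=1 -> substrate=0 bound=1 product=0
t=1: arr=0 -> substrate=0 bound=1 product=0
t=2: arr=2 -> substrate=0 bound=3 product=0
t=3: arr=0 -> substrate=0 bound=2 product=1
t=4: arr=0 -> substrate=0 bound=2 product=1
t=5: arr=1 -> substrate=0 bound=1 product=3
t=6: arr=0 -> substrate=0 bound=1 product=3
t=7: arr=2 -> substrate=0 bound=3 product=3
t=8: arr=2 -> substrate=1 bound=3 product=4
t=9: arr=3 -> substrate=4 bound=3 product=4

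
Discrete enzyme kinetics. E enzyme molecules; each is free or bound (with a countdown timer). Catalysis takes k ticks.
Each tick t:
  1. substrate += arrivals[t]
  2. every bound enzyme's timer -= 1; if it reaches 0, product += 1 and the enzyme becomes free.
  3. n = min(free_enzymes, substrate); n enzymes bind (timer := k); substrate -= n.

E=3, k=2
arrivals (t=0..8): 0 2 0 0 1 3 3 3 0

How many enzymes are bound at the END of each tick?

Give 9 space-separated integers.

Answer: 0 2 2 0 1 3 3 3 3

Derivation:
t=0: arr=0 -> substrate=0 bound=0 product=0
t=1: arr=2 -> substrate=0 bound=2 product=0
t=2: arr=0 -> substrate=0 bound=2 product=0
t=3: arr=0 -> substrate=0 bound=0 product=2
t=4: arr=1 -> substrate=0 bound=1 product=2
t=5: arr=3 -> substrate=1 bound=3 product=2
t=6: arr=3 -> substrate=3 bound=3 product=3
t=7: arr=3 -> substrate=4 bound=3 product=5
t=8: arr=0 -> substrate=3 bound=3 product=6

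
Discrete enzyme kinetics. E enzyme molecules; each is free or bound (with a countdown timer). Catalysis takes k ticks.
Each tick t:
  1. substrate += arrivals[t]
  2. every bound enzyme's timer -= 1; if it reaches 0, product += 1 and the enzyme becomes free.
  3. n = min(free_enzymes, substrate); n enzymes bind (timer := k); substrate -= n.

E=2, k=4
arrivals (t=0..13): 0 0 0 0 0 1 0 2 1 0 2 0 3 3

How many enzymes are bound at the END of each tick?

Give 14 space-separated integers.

Answer: 0 0 0 0 0 1 1 2 2 2 2 2 2 2

Derivation:
t=0: arr=0 -> substrate=0 bound=0 product=0
t=1: arr=0 -> substrate=0 bound=0 product=0
t=2: arr=0 -> substrate=0 bound=0 product=0
t=3: arr=0 -> substrate=0 bound=0 product=0
t=4: arr=0 -> substrate=0 bound=0 product=0
t=5: arr=1 -> substrate=0 bound=1 product=0
t=6: arr=0 -> substrate=0 bound=1 product=0
t=7: arr=2 -> substrate=1 bound=2 product=0
t=8: arr=1 -> substrate=2 bound=2 product=0
t=9: arr=0 -> substrate=1 bound=2 product=1
t=10: arr=2 -> substrate=3 bound=2 product=1
t=11: arr=0 -> substrate=2 bound=2 product=2
t=12: arr=3 -> substrate=5 bound=2 product=2
t=13: arr=3 -> substrate=7 bound=2 product=3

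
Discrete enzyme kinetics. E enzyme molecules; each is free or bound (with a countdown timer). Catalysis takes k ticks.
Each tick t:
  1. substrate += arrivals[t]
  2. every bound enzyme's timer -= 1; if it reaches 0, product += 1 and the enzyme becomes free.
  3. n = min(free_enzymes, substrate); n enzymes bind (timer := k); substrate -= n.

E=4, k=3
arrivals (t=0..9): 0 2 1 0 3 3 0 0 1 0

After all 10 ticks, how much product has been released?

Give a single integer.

t=0: arr=0 -> substrate=0 bound=0 product=0
t=1: arr=2 -> substrate=0 bound=2 product=0
t=2: arr=1 -> substrate=0 bound=3 product=0
t=3: arr=0 -> substrate=0 bound=3 product=0
t=4: arr=3 -> substrate=0 bound=4 product=2
t=5: arr=3 -> substrate=2 bound=4 product=3
t=6: arr=0 -> substrate=2 bound=4 product=3
t=7: arr=0 -> substrate=0 bound=3 product=6
t=8: arr=1 -> substrate=0 bound=3 product=7
t=9: arr=0 -> substrate=0 bound=3 product=7

Answer: 7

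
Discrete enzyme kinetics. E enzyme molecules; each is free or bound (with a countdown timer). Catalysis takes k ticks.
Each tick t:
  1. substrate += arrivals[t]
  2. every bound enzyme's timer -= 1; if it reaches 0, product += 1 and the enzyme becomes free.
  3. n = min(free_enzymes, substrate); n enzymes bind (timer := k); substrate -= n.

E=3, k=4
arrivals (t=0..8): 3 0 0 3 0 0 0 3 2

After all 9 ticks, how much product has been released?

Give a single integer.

t=0: arr=3 -> substrate=0 bound=3 product=0
t=1: arr=0 -> substrate=0 bound=3 product=0
t=2: arr=0 -> substrate=0 bound=3 product=0
t=3: arr=3 -> substrate=3 bound=3 product=0
t=4: arr=0 -> substrate=0 bound=3 product=3
t=5: arr=0 -> substrate=0 bound=3 product=3
t=6: arr=0 -> substrate=0 bound=3 product=3
t=7: arr=3 -> substrate=3 bound=3 product=3
t=8: arr=2 -> substrate=2 bound=3 product=6

Answer: 6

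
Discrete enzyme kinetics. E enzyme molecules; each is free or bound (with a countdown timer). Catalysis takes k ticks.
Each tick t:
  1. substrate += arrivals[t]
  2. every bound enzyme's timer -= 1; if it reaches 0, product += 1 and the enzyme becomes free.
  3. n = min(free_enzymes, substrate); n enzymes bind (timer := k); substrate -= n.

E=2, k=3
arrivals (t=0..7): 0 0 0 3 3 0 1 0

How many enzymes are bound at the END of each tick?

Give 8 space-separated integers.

Answer: 0 0 0 2 2 2 2 2

Derivation:
t=0: arr=0 -> substrate=0 bound=0 product=0
t=1: arr=0 -> substrate=0 bound=0 product=0
t=2: arr=0 -> substrate=0 bound=0 product=0
t=3: arr=3 -> substrate=1 bound=2 product=0
t=4: arr=3 -> substrate=4 bound=2 product=0
t=5: arr=0 -> substrate=4 bound=2 product=0
t=6: arr=1 -> substrate=3 bound=2 product=2
t=7: arr=0 -> substrate=3 bound=2 product=2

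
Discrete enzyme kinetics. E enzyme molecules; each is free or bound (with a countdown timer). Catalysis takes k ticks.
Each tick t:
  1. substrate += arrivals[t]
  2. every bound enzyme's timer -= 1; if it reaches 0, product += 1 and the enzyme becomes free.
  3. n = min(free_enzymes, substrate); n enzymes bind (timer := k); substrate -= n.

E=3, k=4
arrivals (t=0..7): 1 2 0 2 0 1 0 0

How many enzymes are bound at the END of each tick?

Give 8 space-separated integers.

t=0: arr=1 -> substrate=0 bound=1 product=0
t=1: arr=2 -> substrate=0 bound=3 product=0
t=2: arr=0 -> substrate=0 bound=3 product=0
t=3: arr=2 -> substrate=2 bound=3 product=0
t=4: arr=0 -> substrate=1 bound=3 product=1
t=5: arr=1 -> substrate=0 bound=3 product=3
t=6: arr=0 -> substrate=0 bound=3 product=3
t=7: arr=0 -> substrate=0 bound=3 product=3

Answer: 1 3 3 3 3 3 3 3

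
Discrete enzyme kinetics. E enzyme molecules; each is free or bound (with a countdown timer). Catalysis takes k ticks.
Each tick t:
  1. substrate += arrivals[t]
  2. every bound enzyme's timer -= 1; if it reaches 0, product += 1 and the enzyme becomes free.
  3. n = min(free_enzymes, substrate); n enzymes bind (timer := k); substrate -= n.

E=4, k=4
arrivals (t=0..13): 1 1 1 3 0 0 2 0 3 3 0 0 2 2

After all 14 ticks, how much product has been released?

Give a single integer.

t=0: arr=1 -> substrate=0 bound=1 product=0
t=1: arr=1 -> substrate=0 bound=2 product=0
t=2: arr=1 -> substrate=0 bound=3 product=0
t=3: arr=3 -> substrate=2 bound=4 product=0
t=4: arr=0 -> substrate=1 bound=4 product=1
t=5: arr=0 -> substrate=0 bound=4 product=2
t=6: arr=2 -> substrate=1 bound=4 product=3
t=7: arr=0 -> substrate=0 bound=4 product=4
t=8: arr=3 -> substrate=2 bound=4 product=5
t=9: arr=3 -> substrate=4 bound=4 product=6
t=10: arr=0 -> substrate=3 bound=4 product=7
t=11: arr=0 -> substrate=2 bound=4 product=8
t=12: arr=2 -> substrate=3 bound=4 product=9
t=13: arr=2 -> substrate=4 bound=4 product=10

Answer: 10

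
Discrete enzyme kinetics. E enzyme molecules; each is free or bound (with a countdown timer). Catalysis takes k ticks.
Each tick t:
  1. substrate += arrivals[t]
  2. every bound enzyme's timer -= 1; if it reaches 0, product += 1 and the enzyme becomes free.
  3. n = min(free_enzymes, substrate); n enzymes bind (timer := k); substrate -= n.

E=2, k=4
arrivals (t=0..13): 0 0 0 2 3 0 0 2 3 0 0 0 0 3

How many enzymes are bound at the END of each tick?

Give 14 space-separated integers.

Answer: 0 0 0 2 2 2 2 2 2 2 2 2 2 2

Derivation:
t=0: arr=0 -> substrate=0 bound=0 product=0
t=1: arr=0 -> substrate=0 bound=0 product=0
t=2: arr=0 -> substrate=0 bound=0 product=0
t=3: arr=2 -> substrate=0 bound=2 product=0
t=4: arr=3 -> substrate=3 bound=2 product=0
t=5: arr=0 -> substrate=3 bound=2 product=0
t=6: arr=0 -> substrate=3 bound=2 product=0
t=7: arr=2 -> substrate=3 bound=2 product=2
t=8: arr=3 -> substrate=6 bound=2 product=2
t=9: arr=0 -> substrate=6 bound=2 product=2
t=10: arr=0 -> substrate=6 bound=2 product=2
t=11: arr=0 -> substrate=4 bound=2 product=4
t=12: arr=0 -> substrate=4 bound=2 product=4
t=13: arr=3 -> substrate=7 bound=2 product=4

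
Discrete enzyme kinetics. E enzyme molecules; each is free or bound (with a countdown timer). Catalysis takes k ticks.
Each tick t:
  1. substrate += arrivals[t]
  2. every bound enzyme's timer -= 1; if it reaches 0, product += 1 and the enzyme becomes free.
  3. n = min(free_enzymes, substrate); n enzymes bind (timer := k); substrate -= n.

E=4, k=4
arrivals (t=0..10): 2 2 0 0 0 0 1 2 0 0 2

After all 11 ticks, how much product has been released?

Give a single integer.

Answer: 5

Derivation:
t=0: arr=2 -> substrate=0 bound=2 product=0
t=1: arr=2 -> substrate=0 bound=4 product=0
t=2: arr=0 -> substrate=0 bound=4 product=0
t=3: arr=0 -> substrate=0 bound=4 product=0
t=4: arr=0 -> substrate=0 bound=2 product=2
t=5: arr=0 -> substrate=0 bound=0 product=4
t=6: arr=1 -> substrate=0 bound=1 product=4
t=7: arr=2 -> substrate=0 bound=3 product=4
t=8: arr=0 -> substrate=0 bound=3 product=4
t=9: arr=0 -> substrate=0 bound=3 product=4
t=10: arr=2 -> substrate=0 bound=4 product=5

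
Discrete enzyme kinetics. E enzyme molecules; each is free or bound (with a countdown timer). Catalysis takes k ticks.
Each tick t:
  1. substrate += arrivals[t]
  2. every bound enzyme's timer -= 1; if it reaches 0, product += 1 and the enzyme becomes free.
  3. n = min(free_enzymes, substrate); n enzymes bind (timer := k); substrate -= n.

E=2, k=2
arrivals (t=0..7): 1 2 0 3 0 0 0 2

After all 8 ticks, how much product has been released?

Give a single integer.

Answer: 6

Derivation:
t=0: arr=1 -> substrate=0 bound=1 product=0
t=1: arr=2 -> substrate=1 bound=2 product=0
t=2: arr=0 -> substrate=0 bound=2 product=1
t=3: arr=3 -> substrate=2 bound=2 product=2
t=4: arr=0 -> substrate=1 bound=2 product=3
t=5: arr=0 -> substrate=0 bound=2 product=4
t=6: arr=0 -> substrate=0 bound=1 product=5
t=7: arr=2 -> substrate=0 bound=2 product=6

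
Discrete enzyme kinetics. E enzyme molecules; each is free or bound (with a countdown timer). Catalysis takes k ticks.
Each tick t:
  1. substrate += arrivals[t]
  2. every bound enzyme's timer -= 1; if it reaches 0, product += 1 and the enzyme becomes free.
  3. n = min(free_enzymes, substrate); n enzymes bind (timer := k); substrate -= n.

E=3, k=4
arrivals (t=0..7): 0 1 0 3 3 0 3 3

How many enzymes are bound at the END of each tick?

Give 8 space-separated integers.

t=0: arr=0 -> substrate=0 bound=0 product=0
t=1: arr=1 -> substrate=0 bound=1 product=0
t=2: arr=0 -> substrate=0 bound=1 product=0
t=3: arr=3 -> substrate=1 bound=3 product=0
t=4: arr=3 -> substrate=4 bound=3 product=0
t=5: arr=0 -> substrate=3 bound=3 product=1
t=6: arr=3 -> substrate=6 bound=3 product=1
t=7: arr=3 -> substrate=7 bound=3 product=3

Answer: 0 1 1 3 3 3 3 3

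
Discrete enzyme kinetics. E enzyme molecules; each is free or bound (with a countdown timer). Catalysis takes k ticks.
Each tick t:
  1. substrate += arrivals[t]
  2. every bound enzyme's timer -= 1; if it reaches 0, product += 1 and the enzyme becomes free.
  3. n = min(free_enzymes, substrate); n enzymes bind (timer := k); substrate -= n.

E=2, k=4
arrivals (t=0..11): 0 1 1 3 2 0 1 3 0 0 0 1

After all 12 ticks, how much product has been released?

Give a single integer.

t=0: arr=0 -> substrate=0 bound=0 product=0
t=1: arr=1 -> substrate=0 bound=1 product=0
t=2: arr=1 -> substrate=0 bound=2 product=0
t=3: arr=3 -> substrate=3 bound=2 product=0
t=4: arr=2 -> substrate=5 bound=2 product=0
t=5: arr=0 -> substrate=4 bound=2 product=1
t=6: arr=1 -> substrate=4 bound=2 product=2
t=7: arr=3 -> substrate=7 bound=2 product=2
t=8: arr=0 -> substrate=7 bound=2 product=2
t=9: arr=0 -> substrate=6 bound=2 product=3
t=10: arr=0 -> substrate=5 bound=2 product=4
t=11: arr=1 -> substrate=6 bound=2 product=4

Answer: 4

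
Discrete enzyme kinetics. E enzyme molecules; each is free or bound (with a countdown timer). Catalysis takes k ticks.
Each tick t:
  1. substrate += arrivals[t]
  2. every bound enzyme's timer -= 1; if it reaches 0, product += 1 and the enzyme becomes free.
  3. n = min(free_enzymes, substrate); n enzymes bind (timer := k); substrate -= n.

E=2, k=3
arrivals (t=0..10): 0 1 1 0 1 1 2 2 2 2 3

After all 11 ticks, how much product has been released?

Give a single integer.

t=0: arr=0 -> substrate=0 bound=0 product=0
t=1: arr=1 -> substrate=0 bound=1 product=0
t=2: arr=1 -> substrate=0 bound=2 product=0
t=3: arr=0 -> substrate=0 bound=2 product=0
t=4: arr=1 -> substrate=0 bound=2 product=1
t=5: arr=1 -> substrate=0 bound=2 product=2
t=6: arr=2 -> substrate=2 bound=2 product=2
t=7: arr=2 -> substrate=3 bound=2 product=3
t=8: arr=2 -> substrate=4 bound=2 product=4
t=9: arr=2 -> substrate=6 bound=2 product=4
t=10: arr=3 -> substrate=8 bound=2 product=5

Answer: 5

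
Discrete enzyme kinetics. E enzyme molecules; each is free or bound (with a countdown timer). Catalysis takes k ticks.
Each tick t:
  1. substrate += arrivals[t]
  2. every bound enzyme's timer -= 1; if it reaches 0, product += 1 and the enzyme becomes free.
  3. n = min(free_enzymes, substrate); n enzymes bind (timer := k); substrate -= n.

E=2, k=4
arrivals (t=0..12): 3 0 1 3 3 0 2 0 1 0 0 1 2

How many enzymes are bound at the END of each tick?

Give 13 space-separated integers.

t=0: arr=3 -> substrate=1 bound=2 product=0
t=1: arr=0 -> substrate=1 bound=2 product=0
t=2: arr=1 -> substrate=2 bound=2 product=0
t=3: arr=3 -> substrate=5 bound=2 product=0
t=4: arr=3 -> substrate=6 bound=2 product=2
t=5: arr=0 -> substrate=6 bound=2 product=2
t=6: arr=2 -> substrate=8 bound=2 product=2
t=7: arr=0 -> substrate=8 bound=2 product=2
t=8: arr=1 -> substrate=7 bound=2 product=4
t=9: arr=0 -> substrate=7 bound=2 product=4
t=10: arr=0 -> substrate=7 bound=2 product=4
t=11: arr=1 -> substrate=8 bound=2 product=4
t=12: arr=2 -> substrate=8 bound=2 product=6

Answer: 2 2 2 2 2 2 2 2 2 2 2 2 2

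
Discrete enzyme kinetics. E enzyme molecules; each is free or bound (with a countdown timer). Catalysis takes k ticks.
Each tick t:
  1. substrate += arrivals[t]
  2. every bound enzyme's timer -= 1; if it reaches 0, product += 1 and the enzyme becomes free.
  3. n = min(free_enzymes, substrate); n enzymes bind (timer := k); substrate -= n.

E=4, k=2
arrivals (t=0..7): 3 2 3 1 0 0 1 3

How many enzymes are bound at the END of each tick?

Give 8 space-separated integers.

t=0: arr=3 -> substrate=0 bound=3 product=0
t=1: arr=2 -> substrate=1 bound=4 product=0
t=2: arr=3 -> substrate=1 bound=4 product=3
t=3: arr=1 -> substrate=1 bound=4 product=4
t=4: arr=0 -> substrate=0 bound=2 product=7
t=5: arr=0 -> substrate=0 bound=1 product=8
t=6: arr=1 -> substrate=0 bound=1 product=9
t=7: arr=3 -> substrate=0 bound=4 product=9

Answer: 3 4 4 4 2 1 1 4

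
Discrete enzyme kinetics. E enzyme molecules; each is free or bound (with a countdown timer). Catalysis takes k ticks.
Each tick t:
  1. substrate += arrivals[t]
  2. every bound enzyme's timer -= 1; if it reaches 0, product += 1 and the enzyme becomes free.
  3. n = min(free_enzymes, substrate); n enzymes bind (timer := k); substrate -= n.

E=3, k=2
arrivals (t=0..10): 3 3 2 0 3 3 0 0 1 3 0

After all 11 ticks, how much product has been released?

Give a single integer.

Answer: 15

Derivation:
t=0: arr=3 -> substrate=0 bound=3 product=0
t=1: arr=3 -> substrate=3 bound=3 product=0
t=2: arr=2 -> substrate=2 bound=3 product=3
t=3: arr=0 -> substrate=2 bound=3 product=3
t=4: arr=3 -> substrate=2 bound=3 product=6
t=5: arr=3 -> substrate=5 bound=3 product=6
t=6: arr=0 -> substrate=2 bound=3 product=9
t=7: arr=0 -> substrate=2 bound=3 product=9
t=8: arr=1 -> substrate=0 bound=3 product=12
t=9: arr=3 -> substrate=3 bound=3 product=12
t=10: arr=0 -> substrate=0 bound=3 product=15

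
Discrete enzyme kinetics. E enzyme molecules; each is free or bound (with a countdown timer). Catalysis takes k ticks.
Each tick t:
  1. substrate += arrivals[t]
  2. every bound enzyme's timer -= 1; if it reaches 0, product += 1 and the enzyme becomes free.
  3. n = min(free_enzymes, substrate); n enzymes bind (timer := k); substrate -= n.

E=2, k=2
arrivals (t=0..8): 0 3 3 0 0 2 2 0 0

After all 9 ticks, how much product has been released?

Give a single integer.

Answer: 6

Derivation:
t=0: arr=0 -> substrate=0 bound=0 product=0
t=1: arr=3 -> substrate=1 bound=2 product=0
t=2: arr=3 -> substrate=4 bound=2 product=0
t=3: arr=0 -> substrate=2 bound=2 product=2
t=4: arr=0 -> substrate=2 bound=2 product=2
t=5: arr=2 -> substrate=2 bound=2 product=4
t=6: arr=2 -> substrate=4 bound=2 product=4
t=7: arr=0 -> substrate=2 bound=2 product=6
t=8: arr=0 -> substrate=2 bound=2 product=6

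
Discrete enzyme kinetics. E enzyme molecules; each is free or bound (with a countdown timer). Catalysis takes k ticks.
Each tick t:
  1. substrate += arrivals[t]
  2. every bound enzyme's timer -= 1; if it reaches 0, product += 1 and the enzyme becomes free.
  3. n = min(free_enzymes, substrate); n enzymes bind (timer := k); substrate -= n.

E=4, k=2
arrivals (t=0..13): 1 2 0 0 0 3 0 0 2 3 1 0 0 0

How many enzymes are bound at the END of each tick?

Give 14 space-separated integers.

t=0: arr=1 -> substrate=0 bound=1 product=0
t=1: arr=2 -> substrate=0 bound=3 product=0
t=2: arr=0 -> substrate=0 bound=2 product=1
t=3: arr=0 -> substrate=0 bound=0 product=3
t=4: arr=0 -> substrate=0 bound=0 product=3
t=5: arr=3 -> substrate=0 bound=3 product=3
t=6: arr=0 -> substrate=0 bound=3 product=3
t=7: arr=0 -> substrate=0 bound=0 product=6
t=8: arr=2 -> substrate=0 bound=2 product=6
t=9: arr=3 -> substrate=1 bound=4 product=6
t=10: arr=1 -> substrate=0 bound=4 product=8
t=11: arr=0 -> substrate=0 bound=2 product=10
t=12: arr=0 -> substrate=0 bound=0 product=12
t=13: arr=0 -> substrate=0 bound=0 product=12

Answer: 1 3 2 0 0 3 3 0 2 4 4 2 0 0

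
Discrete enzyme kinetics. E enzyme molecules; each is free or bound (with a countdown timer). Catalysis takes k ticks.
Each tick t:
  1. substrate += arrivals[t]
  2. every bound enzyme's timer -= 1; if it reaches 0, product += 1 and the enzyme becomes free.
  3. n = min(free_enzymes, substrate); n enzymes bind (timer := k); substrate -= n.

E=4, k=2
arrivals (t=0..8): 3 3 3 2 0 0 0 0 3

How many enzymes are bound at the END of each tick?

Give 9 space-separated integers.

Answer: 3 4 4 4 4 3 0 0 3

Derivation:
t=0: arr=3 -> substrate=0 bound=3 product=0
t=1: arr=3 -> substrate=2 bound=4 product=0
t=2: arr=3 -> substrate=2 bound=4 product=3
t=3: arr=2 -> substrate=3 bound=4 product=4
t=4: arr=0 -> substrate=0 bound=4 product=7
t=5: arr=0 -> substrate=0 bound=3 product=8
t=6: arr=0 -> substrate=0 bound=0 product=11
t=7: arr=0 -> substrate=0 bound=0 product=11
t=8: arr=3 -> substrate=0 bound=3 product=11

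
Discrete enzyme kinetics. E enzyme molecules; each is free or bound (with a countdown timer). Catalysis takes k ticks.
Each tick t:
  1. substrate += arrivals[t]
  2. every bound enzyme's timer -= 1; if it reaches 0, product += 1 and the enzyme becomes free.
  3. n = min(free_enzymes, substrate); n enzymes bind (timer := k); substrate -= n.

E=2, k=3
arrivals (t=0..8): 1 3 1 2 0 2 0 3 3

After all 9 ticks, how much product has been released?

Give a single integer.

t=0: arr=1 -> substrate=0 bound=1 product=0
t=1: arr=3 -> substrate=2 bound=2 product=0
t=2: arr=1 -> substrate=3 bound=2 product=0
t=3: arr=2 -> substrate=4 bound=2 product=1
t=4: arr=0 -> substrate=3 bound=2 product=2
t=5: arr=2 -> substrate=5 bound=2 product=2
t=6: arr=0 -> substrate=4 bound=2 product=3
t=7: arr=3 -> substrate=6 bound=2 product=4
t=8: arr=3 -> substrate=9 bound=2 product=4

Answer: 4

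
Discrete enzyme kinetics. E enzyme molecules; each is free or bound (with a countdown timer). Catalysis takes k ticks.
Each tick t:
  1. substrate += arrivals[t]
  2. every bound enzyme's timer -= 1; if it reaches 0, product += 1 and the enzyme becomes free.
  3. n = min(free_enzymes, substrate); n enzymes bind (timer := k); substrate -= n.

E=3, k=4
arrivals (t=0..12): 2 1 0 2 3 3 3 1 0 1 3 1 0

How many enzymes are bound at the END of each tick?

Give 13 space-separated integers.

Answer: 2 3 3 3 3 3 3 3 3 3 3 3 3

Derivation:
t=0: arr=2 -> substrate=0 bound=2 product=0
t=1: arr=1 -> substrate=0 bound=3 product=0
t=2: arr=0 -> substrate=0 bound=3 product=0
t=3: arr=2 -> substrate=2 bound=3 product=0
t=4: arr=3 -> substrate=3 bound=3 product=2
t=5: arr=3 -> substrate=5 bound=3 product=3
t=6: arr=3 -> substrate=8 bound=3 product=3
t=7: arr=1 -> substrate=9 bound=3 product=3
t=8: arr=0 -> substrate=7 bound=3 product=5
t=9: arr=1 -> substrate=7 bound=3 product=6
t=10: arr=3 -> substrate=10 bound=3 product=6
t=11: arr=1 -> substrate=11 bound=3 product=6
t=12: arr=0 -> substrate=9 bound=3 product=8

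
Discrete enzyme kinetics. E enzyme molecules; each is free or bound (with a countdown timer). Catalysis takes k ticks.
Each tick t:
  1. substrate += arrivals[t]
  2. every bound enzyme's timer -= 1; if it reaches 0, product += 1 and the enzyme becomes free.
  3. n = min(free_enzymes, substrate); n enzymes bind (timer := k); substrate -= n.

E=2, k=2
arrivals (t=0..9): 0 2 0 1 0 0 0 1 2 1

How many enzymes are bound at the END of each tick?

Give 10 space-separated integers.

Answer: 0 2 2 1 1 0 0 1 2 2

Derivation:
t=0: arr=0 -> substrate=0 bound=0 product=0
t=1: arr=2 -> substrate=0 bound=2 product=0
t=2: arr=0 -> substrate=0 bound=2 product=0
t=3: arr=1 -> substrate=0 bound=1 product=2
t=4: arr=0 -> substrate=0 bound=1 product=2
t=5: arr=0 -> substrate=0 bound=0 product=3
t=6: arr=0 -> substrate=0 bound=0 product=3
t=7: arr=1 -> substrate=0 bound=1 product=3
t=8: arr=2 -> substrate=1 bound=2 product=3
t=9: arr=1 -> substrate=1 bound=2 product=4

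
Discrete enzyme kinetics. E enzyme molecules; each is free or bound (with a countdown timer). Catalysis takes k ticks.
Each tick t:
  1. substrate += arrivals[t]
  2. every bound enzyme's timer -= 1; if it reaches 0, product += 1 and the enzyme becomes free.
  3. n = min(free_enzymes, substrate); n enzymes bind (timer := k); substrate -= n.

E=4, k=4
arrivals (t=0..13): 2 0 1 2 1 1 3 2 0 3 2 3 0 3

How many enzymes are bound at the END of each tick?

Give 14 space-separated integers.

t=0: arr=2 -> substrate=0 bound=2 product=0
t=1: arr=0 -> substrate=0 bound=2 product=0
t=2: arr=1 -> substrate=0 bound=3 product=0
t=3: arr=2 -> substrate=1 bound=4 product=0
t=4: arr=1 -> substrate=0 bound=4 product=2
t=5: arr=1 -> substrate=1 bound=4 product=2
t=6: arr=3 -> substrate=3 bound=4 product=3
t=7: arr=2 -> substrate=4 bound=4 product=4
t=8: arr=0 -> substrate=2 bound=4 product=6
t=9: arr=3 -> substrate=5 bound=4 product=6
t=10: arr=2 -> substrate=6 bound=4 product=7
t=11: arr=3 -> substrate=8 bound=4 product=8
t=12: arr=0 -> substrate=6 bound=4 product=10
t=13: arr=3 -> substrate=9 bound=4 product=10

Answer: 2 2 3 4 4 4 4 4 4 4 4 4 4 4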